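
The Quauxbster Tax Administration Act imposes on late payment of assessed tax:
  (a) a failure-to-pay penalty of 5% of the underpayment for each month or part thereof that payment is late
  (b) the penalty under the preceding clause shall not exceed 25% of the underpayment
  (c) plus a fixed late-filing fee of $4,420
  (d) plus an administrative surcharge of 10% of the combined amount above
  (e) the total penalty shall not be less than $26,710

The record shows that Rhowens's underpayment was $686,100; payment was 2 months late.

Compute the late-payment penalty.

Accrued rate: 5% × 2 = 10%, capped at 25% → 10%
Failure-to-pay penalty: 10% of $686,100 = $68,610
Penalty before surcharge: $68,610 + $4,420 = $73,030
Administrative surcharge: 10% of $73,030 = $7,303
Total penalty: $73,030 + $7,303 = $80,333
Minimum $26,710: $80,333 meets the minimum, no increase.

$80,333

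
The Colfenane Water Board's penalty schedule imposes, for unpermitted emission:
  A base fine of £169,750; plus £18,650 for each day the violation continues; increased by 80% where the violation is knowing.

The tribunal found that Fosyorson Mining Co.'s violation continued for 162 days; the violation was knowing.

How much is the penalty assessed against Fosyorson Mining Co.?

£5,743,890

Per-day component: 162 × £18,650 = £3,021,300
Base plus per-day: £169,750 + £3,021,300 = £3,191,050
Enhancement: 80% of £3,191,050 = £2,552,840
Enhanced fine: £3,191,050 + £2,552,840 = £5,743,890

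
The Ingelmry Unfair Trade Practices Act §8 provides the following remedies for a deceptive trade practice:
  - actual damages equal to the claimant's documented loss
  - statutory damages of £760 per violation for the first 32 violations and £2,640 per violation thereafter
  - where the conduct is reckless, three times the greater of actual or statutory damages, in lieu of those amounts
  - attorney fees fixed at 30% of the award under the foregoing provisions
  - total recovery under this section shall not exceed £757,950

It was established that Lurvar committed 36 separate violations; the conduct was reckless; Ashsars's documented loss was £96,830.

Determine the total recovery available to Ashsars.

First 32 violations: 32 × £760 = £24,320
Remaining violations: (36 − 32) × £2,640 = £10,560
Statutory damages: £24,320 + £10,560 = £34,880
Greater of actual damages (£96,830) or statutory damages (£34,880): £96,830
Trebled: 3 × £96,830 = £290,490
Attorney fees: 30% of £290,490 = £87,147
Total before cap: £290,490 + £87,147 = £377,637
Cap at £757,950: £377,637 is within the cap, no reduction.

£377,637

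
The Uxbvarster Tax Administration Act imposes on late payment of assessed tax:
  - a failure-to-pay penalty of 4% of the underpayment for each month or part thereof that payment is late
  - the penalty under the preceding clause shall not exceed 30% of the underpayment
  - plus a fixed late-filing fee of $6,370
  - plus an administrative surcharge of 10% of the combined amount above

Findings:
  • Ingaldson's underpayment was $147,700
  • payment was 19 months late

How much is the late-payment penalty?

$55,748

Accrued rate: 4% × 19 = 76%, capped at 30% → 30%
Failure-to-pay penalty: 30% of $147,700 = $44,310
Penalty before surcharge: $44,310 + $6,370 = $50,680
Administrative surcharge: 10% of $50,680 = $5,068
Total penalty: $50,680 + $5,068 = $55,748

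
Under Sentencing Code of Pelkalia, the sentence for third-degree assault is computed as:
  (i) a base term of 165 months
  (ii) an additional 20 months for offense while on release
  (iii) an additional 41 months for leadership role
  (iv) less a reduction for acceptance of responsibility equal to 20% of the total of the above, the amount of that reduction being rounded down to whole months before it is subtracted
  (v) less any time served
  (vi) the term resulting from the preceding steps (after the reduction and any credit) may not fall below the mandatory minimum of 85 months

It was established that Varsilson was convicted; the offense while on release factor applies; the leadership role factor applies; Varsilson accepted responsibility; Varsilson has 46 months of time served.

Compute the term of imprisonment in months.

Offense while on release enhancement: +20 months
Leadership role enhancement: +41 months
Adjusted term: 165 months + 20 months + 41 months = 226 months
Acceptance of responsibility reduction: 20% of 226 months = 45 months (rounded down)
After reduction: 226 − 45 = 181 months
Less time served: 181 months − 46 months = 135 months
Minimum 85 months: 135 months meets the minimum, no increase.

135 months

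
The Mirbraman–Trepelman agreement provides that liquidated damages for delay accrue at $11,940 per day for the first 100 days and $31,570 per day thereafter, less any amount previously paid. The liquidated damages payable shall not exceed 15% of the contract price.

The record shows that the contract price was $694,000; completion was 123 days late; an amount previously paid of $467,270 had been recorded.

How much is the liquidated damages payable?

First 100 days: 100 × $11,940 = $1,194,000
Remaining days: (123 − 100) × $31,570 = $726,110
Accrued per-day damages: $1,194,000 + $726,110 = $1,920,110
Less amount previously paid: $1,920,110 − $467,270 = $1,452,840
Cap: 15% of $694,000 = $104,100
Cap at $104,100: $1,452,840 exceeds the cap → $104,100

$104,100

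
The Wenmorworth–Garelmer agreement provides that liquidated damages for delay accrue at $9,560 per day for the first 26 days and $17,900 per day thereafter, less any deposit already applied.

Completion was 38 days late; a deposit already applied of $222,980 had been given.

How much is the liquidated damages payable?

First 26 days: 26 × $9,560 = $248,560
Remaining days: (38 − 26) × $17,900 = $214,800
Accrued per-day damages: $248,560 + $214,800 = $463,360
Less deposit already applied: $463,360 − $222,980 = $240,380

$240,380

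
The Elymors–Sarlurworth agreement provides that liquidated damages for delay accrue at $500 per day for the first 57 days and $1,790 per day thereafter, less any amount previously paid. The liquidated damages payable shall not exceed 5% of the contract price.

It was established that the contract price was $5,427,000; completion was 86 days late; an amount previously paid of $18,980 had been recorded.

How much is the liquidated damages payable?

First 57 days: 57 × $500 = $28,500
Remaining days: (86 − 57) × $1,790 = $51,910
Accrued per-day damages: $28,500 + $51,910 = $80,410
Less amount previously paid: $80,410 − $18,980 = $61,430
Cap: 5% of $5,427,000 = $271,350
Cap at $271,350: $61,430 is within the cap, no reduction.

$61,430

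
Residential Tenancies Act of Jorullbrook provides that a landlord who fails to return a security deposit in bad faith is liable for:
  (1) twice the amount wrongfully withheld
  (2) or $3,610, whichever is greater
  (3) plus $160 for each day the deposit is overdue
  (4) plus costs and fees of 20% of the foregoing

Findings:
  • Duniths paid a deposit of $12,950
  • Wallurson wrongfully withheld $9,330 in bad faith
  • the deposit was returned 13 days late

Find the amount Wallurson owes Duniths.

Doubled: 2 × $9,330 = $18,660
Minimum $3,610: $18,660 meets the minimum, no increase.
Late-return penalty: 13 × $160 = $2,080
Damages plus late penalty: $18,660 + $2,080 = $20,740
Costs and fees: 20% of $20,740 = $4,148
Total recovery: $20,740 + $4,148 = $24,888

Recovery: $24,888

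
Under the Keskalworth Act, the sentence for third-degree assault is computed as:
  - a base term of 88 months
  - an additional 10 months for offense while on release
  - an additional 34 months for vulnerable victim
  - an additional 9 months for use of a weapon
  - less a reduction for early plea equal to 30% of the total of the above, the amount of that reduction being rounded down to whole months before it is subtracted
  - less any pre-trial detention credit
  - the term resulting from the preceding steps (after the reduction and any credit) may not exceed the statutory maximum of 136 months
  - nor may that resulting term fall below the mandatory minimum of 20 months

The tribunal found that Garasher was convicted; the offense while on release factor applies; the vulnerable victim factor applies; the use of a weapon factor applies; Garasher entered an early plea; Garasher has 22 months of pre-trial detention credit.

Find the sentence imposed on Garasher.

Offense while on release enhancement: +10 months
Vulnerable victim enhancement: +34 months
Use of a weapon enhancement: +9 months
Adjusted term: 88 months + 10 months + 34 months + 9 months = 141 months
Early plea reduction: 30% of 141 months = 42 months (rounded down)
After reduction: 141 − 42 = 99 months
Less pre-trial detention credit: 99 months − 22 months = 77 months
Cap at 136 months: 77 months is within the cap, no reduction.
Minimum 20 months: 77 months meets the minimum, no increase.

77 months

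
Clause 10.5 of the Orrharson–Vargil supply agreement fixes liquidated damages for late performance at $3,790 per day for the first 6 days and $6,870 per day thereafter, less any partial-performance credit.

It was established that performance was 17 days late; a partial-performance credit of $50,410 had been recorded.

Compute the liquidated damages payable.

First 6 days: 6 × $3,790 = $22,740
Remaining days: (17 − 6) × $6,870 = $75,570
Accrued per-day damages: $22,740 + $75,570 = $98,310
Less partial-performance credit: $98,310 − $50,410 = $47,900

$47,900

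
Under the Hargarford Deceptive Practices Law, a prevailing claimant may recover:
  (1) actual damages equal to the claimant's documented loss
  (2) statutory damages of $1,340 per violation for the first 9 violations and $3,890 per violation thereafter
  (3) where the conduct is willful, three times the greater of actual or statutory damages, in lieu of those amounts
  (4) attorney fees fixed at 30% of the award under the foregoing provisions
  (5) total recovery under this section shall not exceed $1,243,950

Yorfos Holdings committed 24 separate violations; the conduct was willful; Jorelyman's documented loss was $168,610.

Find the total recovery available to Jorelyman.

$657,579

First 9 violations: 9 × $1,340 = $12,060
Remaining violations: (24 − 9) × $3,890 = $58,350
Statutory damages: $12,060 + $58,350 = $70,410
Greater of actual damages ($168,610) or statutory damages ($70,410): $168,610
Trebled: 3 × $168,610 = $505,830
Attorney fees: 30% of $505,830 = $151,749
Total before cap: $505,830 + $151,749 = $657,579
Cap at $1,243,950: $657,579 is within the cap, no reduction.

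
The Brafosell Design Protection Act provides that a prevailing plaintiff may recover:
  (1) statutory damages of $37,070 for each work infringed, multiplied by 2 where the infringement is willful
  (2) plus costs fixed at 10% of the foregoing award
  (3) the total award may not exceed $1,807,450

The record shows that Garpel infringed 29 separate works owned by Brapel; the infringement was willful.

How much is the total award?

$1,807,450

Statutory damages: 29 × $37,070 = $1,075,030
Doubled: 2 × $1,075,030 = $2,150,060
Costs: 10% of $2,150,060 = $215,006
Award plus costs: $2,150,060 + $215,006 = $2,365,066
Cap at $1,807,450: $2,365,066 exceeds the cap → $1,807,450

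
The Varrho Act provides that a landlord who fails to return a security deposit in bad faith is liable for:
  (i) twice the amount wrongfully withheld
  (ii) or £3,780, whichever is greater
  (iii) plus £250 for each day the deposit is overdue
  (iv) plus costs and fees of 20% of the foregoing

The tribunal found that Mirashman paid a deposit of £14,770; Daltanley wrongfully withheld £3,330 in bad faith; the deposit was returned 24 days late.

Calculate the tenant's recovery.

Doubled: 2 × £3,330 = £6,660
Minimum £3,780: £6,660 meets the minimum, no increase.
Late-return penalty: 24 × £250 = £6,000
Damages plus late penalty: £6,660 + £6,000 = £12,660
Costs and fees: 20% of £12,660 = £2,532
Total recovery: £12,660 + £2,532 = £15,192

£15,192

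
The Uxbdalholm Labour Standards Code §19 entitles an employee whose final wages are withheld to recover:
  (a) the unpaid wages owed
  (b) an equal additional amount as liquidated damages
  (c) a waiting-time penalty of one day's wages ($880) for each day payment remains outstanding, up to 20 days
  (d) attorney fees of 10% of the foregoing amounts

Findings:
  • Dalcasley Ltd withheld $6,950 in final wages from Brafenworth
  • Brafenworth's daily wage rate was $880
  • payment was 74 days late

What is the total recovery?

Liquidated damages (equal amount): $6,950
Penalty days: min(74, 20) = 20
Waiting-time penalty: 20 × $880 = $17,600
Subtotal: $6,950 + $6,950 + $17,600 = $31,500
Attorney fees: 10% of $31,500 = $3,150
Total award: $31,500 + $3,150 = $34,650

$34,650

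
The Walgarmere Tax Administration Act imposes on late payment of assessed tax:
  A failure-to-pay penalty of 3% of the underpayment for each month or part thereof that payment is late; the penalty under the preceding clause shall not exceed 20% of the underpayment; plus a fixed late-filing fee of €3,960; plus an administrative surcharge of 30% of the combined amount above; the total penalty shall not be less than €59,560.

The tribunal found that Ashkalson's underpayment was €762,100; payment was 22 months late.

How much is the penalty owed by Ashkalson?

€203,294

Accrued rate: 3% × 22 = 66%, capped at 20% → 20%
Failure-to-pay penalty: 20% of €762,100 = €152,420
Penalty before surcharge: €152,420 + €3,960 = €156,380
Administrative surcharge: 30% of €156,380 = €46,914
Total penalty: €156,380 + €46,914 = €203,294
Minimum €59,560: €203,294 meets the minimum, no increase.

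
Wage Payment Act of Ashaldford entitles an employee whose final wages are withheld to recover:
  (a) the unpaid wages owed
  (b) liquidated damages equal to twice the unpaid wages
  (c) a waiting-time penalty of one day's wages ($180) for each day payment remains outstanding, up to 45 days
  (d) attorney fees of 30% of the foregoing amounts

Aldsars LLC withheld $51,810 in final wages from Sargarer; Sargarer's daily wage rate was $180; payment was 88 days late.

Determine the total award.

$212,589

Doubled: 2 × $51,810 = $103,620
Penalty days: min(88, 45) = 45
Waiting-time penalty: 45 × $180 = $8,100
Subtotal: $51,810 + $103,620 + $8,100 = $163,530
Attorney fees: 30% of $163,530 = $49,059
Total award: $163,530 + $49,059 = $212,589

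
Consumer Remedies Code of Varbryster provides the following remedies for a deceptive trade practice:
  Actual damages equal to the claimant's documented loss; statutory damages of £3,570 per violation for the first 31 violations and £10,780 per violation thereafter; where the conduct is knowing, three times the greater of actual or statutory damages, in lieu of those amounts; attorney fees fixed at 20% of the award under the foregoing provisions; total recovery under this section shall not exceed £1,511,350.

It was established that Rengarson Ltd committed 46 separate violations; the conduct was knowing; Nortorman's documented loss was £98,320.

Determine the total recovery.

First 31 violations: 31 × £3,570 = £110,670
Remaining violations: (46 − 31) × £10,780 = £161,700
Statutory damages: £110,670 + £161,700 = £272,370
Greater of actual damages (£98,320) or statutory damages (£272,370): £272,370
Trebled: 3 × £272,370 = £817,110
Attorney fees: 20% of £817,110 = £163,422
Total before cap: £817,110 + £163,422 = £980,532
Cap at £1,511,350: £980,532 is within the cap, no reduction.

£980,532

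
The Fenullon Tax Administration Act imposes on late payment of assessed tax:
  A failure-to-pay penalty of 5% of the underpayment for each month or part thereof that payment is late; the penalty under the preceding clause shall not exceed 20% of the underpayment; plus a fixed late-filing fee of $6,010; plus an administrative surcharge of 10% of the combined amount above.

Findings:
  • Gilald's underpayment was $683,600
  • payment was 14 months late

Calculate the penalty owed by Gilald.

Accrued rate: 5% × 14 = 70%, capped at 20% → 20%
Failure-to-pay penalty: 20% of $683,600 = $136,720
Penalty before surcharge: $136,720 + $6,010 = $142,730
Administrative surcharge: 10% of $142,730 = $14,273
Total penalty: $142,730 + $14,273 = $157,003

Penalty: $157,003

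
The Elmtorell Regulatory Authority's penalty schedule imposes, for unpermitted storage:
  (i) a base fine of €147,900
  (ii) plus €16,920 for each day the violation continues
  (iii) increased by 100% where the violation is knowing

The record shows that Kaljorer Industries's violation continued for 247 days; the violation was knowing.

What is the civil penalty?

Civil penalty: €8,654,280

Per-day component: 247 × €16,920 = €4,179,240
Base plus per-day: €147,900 + €4,179,240 = €4,327,140
Enhancement: 100% of €4,327,140 = €4,327,140
Enhanced fine: €4,327,140 + €4,327,140 = €8,654,280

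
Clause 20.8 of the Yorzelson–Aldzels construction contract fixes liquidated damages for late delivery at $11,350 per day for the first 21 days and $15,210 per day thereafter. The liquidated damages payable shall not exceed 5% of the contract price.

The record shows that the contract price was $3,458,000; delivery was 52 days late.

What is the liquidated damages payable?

$172,900

First 21 days: 21 × $11,350 = $238,350
Remaining days: (52 − 21) × $15,210 = $471,510
Accrued per-day damages: $238,350 + $471,510 = $709,860
Cap: 5% of $3,458,000 = $172,900
Cap at $172,900: $709,860 exceeds the cap → $172,900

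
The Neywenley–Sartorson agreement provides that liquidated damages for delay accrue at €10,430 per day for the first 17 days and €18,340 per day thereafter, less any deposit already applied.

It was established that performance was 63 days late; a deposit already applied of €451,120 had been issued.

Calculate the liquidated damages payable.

Liquidated damages: €569,830

First 17 days: 17 × €10,430 = €177,310
Remaining days: (63 − 17) × €18,340 = €843,640
Accrued per-day damages: €177,310 + €843,640 = €1,020,950
Less deposit already applied: €1,020,950 − €451,120 = €569,830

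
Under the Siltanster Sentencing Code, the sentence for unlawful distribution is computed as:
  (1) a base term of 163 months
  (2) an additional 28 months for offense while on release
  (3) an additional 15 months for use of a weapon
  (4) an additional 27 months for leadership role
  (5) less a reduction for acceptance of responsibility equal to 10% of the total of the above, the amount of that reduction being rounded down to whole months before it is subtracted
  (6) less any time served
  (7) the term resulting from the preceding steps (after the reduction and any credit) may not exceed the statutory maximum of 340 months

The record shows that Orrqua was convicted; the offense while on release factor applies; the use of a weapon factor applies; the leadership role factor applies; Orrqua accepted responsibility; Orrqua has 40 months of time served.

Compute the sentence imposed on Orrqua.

170 months

Offense while on release enhancement: +28 months
Use of a weapon enhancement: +15 months
Leadership role enhancement: +27 months
Adjusted term: 163 months + 28 months + 15 months + 27 months = 233 months
Acceptance of responsibility reduction: 10% of 233 months = 23 months (rounded down)
After reduction: 233 − 23 = 210 months
Less time served: 210 months − 40 months = 170 months
Cap at 340 months: 170 months is within the cap, no reduction.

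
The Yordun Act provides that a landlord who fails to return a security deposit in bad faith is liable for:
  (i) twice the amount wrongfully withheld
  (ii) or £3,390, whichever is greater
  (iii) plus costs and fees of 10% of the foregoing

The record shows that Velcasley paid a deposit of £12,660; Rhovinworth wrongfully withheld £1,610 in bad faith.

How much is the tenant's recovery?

£3,729

Doubled: 2 × £1,610 = £3,220
Minimum £3,390: £3,220 is below the minimum → £3,390
Costs and fees: 10% of £3,390 = £339
Total recovery: £3,390 + £339 = £3,729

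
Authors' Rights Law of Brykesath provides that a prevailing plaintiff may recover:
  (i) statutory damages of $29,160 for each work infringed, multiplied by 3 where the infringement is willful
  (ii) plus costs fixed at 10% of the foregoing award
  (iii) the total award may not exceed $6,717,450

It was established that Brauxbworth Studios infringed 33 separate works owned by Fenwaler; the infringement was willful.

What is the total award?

Statutory damages: 33 × $29,160 = $962,280
Trebled: 3 × $962,280 = $2,886,840
Costs: 10% of $2,886,840 = $288,684
Award plus costs: $2,886,840 + $288,684 = $3,175,524
Cap at $6,717,450: $3,175,524 is within the cap, no reduction.

$3,175,524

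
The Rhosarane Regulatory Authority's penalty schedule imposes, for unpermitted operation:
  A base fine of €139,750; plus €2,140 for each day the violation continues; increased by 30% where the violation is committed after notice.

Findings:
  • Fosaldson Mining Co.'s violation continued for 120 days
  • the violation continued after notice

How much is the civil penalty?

Per-day component: 120 × €2,140 = €256,800
Base plus per-day: €139,750 + €256,800 = €396,550
Enhancement: 30% of €396,550 = €118,965
Enhanced fine: €396,550 + €118,965 = €515,515

Civil penalty: €515,515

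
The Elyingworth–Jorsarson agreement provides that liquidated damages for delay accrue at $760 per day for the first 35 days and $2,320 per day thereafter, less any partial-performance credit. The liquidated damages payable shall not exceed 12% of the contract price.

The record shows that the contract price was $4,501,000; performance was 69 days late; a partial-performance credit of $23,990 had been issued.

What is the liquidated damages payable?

First 35 days: 35 × $760 = $26,600
Remaining days: (69 − 35) × $2,320 = $78,880
Accrued per-day damages: $26,600 + $78,880 = $105,480
Less partial-performance credit: $105,480 − $23,990 = $81,490
Cap: 12% of $4,501,000 = $540,120
Cap at $540,120: $81,490 is within the cap, no reduction.

$81,490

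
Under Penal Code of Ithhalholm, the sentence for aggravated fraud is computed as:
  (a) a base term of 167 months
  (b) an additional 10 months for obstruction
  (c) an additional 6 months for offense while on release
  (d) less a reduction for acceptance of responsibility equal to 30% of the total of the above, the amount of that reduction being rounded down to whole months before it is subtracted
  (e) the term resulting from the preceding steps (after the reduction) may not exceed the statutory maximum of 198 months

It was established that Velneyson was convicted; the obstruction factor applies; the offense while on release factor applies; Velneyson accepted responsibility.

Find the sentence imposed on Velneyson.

129 months

Obstruction enhancement: +10 months
Offense while on release enhancement: +6 months
Adjusted term: 167 months + 10 months + 6 months = 183 months
Acceptance of responsibility reduction: 30% of 183 months = 54 months (rounded down)
After reduction: 183 − 54 = 129 months
Cap at 198 months: 129 months is within the cap, no reduction.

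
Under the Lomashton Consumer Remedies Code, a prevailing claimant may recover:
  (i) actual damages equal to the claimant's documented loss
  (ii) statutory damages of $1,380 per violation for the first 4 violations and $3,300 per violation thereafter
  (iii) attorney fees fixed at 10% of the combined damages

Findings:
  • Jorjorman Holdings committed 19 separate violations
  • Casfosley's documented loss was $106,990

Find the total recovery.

$178,211

First 4 violations: 4 × $1,380 = $5,520
Remaining violations: (19 − 4) × $3,300 = $49,500
Statutory damages: $5,520 + $49,500 = $55,020
Combined damages: $106,990 + $55,020 = $162,010
Attorney fees: 10% of $162,010 = $16,201
Total recovery: $162,010 + $16,201 = $178,211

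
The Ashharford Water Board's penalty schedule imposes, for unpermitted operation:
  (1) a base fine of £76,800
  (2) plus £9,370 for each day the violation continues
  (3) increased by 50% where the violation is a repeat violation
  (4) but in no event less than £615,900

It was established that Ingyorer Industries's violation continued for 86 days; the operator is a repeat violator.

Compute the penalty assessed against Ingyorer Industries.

Per-day component: 86 × £9,370 = £805,820
Base plus per-day: £76,800 + £805,820 = £882,620
Enhancement: 50% of £882,620 = £441,310
Enhanced fine: £882,620 + £441,310 = £1,323,930
Minimum £615,900: £1,323,930 meets the minimum, no increase.

Civil penalty: £1,323,930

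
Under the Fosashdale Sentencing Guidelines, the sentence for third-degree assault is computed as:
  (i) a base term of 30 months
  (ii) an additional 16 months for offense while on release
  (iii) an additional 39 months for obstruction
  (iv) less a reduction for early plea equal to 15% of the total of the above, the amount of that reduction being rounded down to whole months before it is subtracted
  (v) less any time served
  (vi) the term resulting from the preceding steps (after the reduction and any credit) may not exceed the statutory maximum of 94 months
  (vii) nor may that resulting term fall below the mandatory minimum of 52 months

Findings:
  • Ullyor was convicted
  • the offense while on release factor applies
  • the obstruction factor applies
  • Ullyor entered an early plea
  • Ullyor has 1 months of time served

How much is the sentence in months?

Offense while on release enhancement: +16 months
Obstruction enhancement: +39 months
Adjusted term: 30 months + 16 months + 39 months = 85 months
Early plea reduction: 15% of 85 months = 12 months (rounded down)
After reduction: 85 − 12 = 73 months
Less time served: 73 months − 1 months = 72 months
Cap at 94 months: 72 months is within the cap, no reduction.
Minimum 52 months: 72 months meets the minimum, no increase.

72 months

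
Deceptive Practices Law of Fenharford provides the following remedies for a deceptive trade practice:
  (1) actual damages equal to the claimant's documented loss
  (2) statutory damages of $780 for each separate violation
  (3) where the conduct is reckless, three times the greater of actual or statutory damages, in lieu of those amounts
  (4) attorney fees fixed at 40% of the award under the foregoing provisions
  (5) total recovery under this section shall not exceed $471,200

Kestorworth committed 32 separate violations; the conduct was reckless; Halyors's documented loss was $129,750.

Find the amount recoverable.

Statutory damages: 32 × $780 = $24,960
Greater of actual damages ($129,750) or statutory damages ($24,960): $129,750
Trebled: 3 × $129,750 = $389,250
Attorney fees: 40% of $389,250 = $155,700
Total before cap: $389,250 + $155,700 = $544,950
Cap at $471,200: $544,950 exceeds the cap → $471,200

$471,200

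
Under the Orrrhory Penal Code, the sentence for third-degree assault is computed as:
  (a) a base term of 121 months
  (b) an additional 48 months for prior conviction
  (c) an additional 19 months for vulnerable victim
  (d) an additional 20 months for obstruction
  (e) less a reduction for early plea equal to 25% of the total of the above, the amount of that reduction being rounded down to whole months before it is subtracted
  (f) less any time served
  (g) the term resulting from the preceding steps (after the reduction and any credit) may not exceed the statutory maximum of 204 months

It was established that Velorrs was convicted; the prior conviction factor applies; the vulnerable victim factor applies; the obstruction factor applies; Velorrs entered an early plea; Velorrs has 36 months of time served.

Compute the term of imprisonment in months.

120 months

Prior conviction enhancement: +48 months
Vulnerable victim enhancement: +19 months
Obstruction enhancement: +20 months
Adjusted term: 121 months + 48 months + 19 months + 20 months = 208 months
Early plea reduction: 25% of 208 months = 52 months (rounded down)
After reduction: 208 − 52 = 156 months
Less time served: 156 months − 36 months = 120 months
Cap at 204 months: 120 months is within the cap, no reduction.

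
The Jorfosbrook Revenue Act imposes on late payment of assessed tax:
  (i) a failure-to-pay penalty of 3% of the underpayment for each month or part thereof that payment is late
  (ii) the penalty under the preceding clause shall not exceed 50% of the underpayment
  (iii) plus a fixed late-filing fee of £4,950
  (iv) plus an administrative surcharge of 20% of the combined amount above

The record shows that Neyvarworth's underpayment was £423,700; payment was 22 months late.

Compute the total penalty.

Accrued rate: 3% × 22 = 66%, capped at 50% → 50%
Failure-to-pay penalty: 50% of £423,700 = £211,850
Penalty before surcharge: £211,850 + £4,950 = £216,800
Administrative surcharge: 20% of £216,800 = £43,360
Total penalty: £216,800 + £43,360 = £260,160

£260,160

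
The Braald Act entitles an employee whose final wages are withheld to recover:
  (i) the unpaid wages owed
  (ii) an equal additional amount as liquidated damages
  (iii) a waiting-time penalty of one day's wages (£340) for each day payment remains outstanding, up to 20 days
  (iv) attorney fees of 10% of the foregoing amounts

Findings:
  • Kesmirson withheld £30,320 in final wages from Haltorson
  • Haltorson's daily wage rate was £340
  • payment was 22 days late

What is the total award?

£74,184

Liquidated damages (equal amount): £30,320
Penalty days: min(22, 20) = 20
Waiting-time penalty: 20 × £340 = £6,800
Subtotal: £30,320 + £30,320 + £6,800 = £67,440
Attorney fees: 10% of £67,440 = £6,744
Total award: £67,440 + £6,744 = £74,184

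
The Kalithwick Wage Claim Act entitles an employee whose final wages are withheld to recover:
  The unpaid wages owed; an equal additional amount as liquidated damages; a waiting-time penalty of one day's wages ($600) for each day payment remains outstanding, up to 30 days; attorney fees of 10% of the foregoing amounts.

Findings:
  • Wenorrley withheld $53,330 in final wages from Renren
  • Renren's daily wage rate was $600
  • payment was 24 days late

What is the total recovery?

$133,166

Liquidated damages (equal amount): $53,330
Penalty days: min(24, 30) = 24
Waiting-time penalty: 24 × $600 = $14,400
Subtotal: $53,330 + $53,330 + $14,400 = $121,060
Attorney fees: 10% of $121,060 = $12,106
Total award: $121,060 + $12,106 = $133,166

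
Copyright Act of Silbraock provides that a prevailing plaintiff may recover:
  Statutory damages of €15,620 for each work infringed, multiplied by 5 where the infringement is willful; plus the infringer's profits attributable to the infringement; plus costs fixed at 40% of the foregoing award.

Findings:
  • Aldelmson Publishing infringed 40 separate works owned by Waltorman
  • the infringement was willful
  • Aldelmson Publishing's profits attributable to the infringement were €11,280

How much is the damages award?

€4,389,392

Statutory damages: 40 × €15,620 = €624,800
Multiplied by 5: 5 × €624,800 = €3,124,000
Combined award: €3,124,000 + €11,280 = €3,135,280
Costs: 40% of €3,135,280 = €1,254,112
Award plus costs: €3,135,280 + €1,254,112 = €4,389,392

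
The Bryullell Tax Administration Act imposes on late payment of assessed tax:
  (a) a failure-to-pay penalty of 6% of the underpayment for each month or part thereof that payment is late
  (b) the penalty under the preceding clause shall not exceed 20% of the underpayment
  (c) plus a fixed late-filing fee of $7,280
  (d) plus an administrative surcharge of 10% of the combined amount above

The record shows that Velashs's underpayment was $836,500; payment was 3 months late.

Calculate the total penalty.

$173,635

Accrued rate: 6% × 3 = 18%, capped at 20% → 18%
Failure-to-pay penalty: 18% of $836,500 = $150,570
Penalty before surcharge: $150,570 + $7,280 = $157,850
Administrative surcharge: 10% of $157,850 = $15,785
Total penalty: $157,850 + $15,785 = $173,635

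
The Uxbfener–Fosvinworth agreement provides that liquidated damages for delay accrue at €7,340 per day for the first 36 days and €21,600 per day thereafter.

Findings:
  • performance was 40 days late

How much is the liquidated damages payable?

€350,640

First 36 days: 36 × €7,340 = €264,240
Remaining days: (40 − 36) × €21,600 = €86,400
Accrued per-day damages: €264,240 + €86,400 = €350,640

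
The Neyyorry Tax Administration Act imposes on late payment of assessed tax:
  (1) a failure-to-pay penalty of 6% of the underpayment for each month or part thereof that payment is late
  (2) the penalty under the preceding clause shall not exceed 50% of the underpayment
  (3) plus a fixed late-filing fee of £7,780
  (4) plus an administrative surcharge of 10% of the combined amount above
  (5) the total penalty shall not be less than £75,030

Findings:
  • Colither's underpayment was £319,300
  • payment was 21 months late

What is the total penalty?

Accrued rate: 6% × 21 = 126%, capped at 50% → 50%
Failure-to-pay penalty: 50% of £319,300 = £159,650
Penalty before surcharge: £159,650 + £7,780 = £167,430
Administrative surcharge: 10% of £167,430 = £16,743
Total penalty: £167,430 + £16,743 = £184,173
Minimum £75,030: £184,173 meets the minimum, no increase.

Penalty: £184,173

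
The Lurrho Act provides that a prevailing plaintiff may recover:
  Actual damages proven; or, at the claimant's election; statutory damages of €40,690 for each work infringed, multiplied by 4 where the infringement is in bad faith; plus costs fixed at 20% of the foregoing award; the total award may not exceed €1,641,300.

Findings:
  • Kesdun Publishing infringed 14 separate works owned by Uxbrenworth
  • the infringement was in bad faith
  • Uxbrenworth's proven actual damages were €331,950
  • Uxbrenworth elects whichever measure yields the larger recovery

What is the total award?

€1,641,300

Statutory damages: 14 × €40,690 = €569,660
Multiplied by 4: 4 × €569,660 = €2,278,640
Greater of actual damages (€331,950) or enhanced statutory damages (€2,278,640): €2,278,640
Costs: 20% of €2,278,640 = €455,728
Award plus costs: €2,278,640 + €455,728 = €2,734,368
Cap at €1,641,300: €2,734,368 exceeds the cap → €1,641,300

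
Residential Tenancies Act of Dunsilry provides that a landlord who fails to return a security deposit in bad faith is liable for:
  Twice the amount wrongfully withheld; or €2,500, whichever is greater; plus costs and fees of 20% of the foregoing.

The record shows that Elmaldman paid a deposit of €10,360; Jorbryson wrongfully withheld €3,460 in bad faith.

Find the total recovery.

€8,304

Doubled: 2 × €3,460 = €6,920
Minimum €2,500: €6,920 meets the minimum, no increase.
Costs and fees: 20% of €6,920 = €1,384
Total recovery: €6,920 + €1,384 = €8,304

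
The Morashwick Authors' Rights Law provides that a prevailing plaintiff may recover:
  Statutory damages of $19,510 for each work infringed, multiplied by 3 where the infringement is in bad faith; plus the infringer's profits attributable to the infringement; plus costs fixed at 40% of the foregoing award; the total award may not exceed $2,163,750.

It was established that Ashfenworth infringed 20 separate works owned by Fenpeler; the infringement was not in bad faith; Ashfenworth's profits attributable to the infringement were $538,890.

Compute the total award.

Statutory damages: 20 × $19,510 = $390,200
Infringement not in bad faith: no ×3 enhancement.
Combined award: $390,200 + $538,890 = $929,090
Costs: 40% of $929,090 = $371,636
Award plus costs: $929,090 + $371,636 = $1,300,726
Cap at $2,163,750: $1,300,726 is within the cap, no reduction.

Award: $1,300,726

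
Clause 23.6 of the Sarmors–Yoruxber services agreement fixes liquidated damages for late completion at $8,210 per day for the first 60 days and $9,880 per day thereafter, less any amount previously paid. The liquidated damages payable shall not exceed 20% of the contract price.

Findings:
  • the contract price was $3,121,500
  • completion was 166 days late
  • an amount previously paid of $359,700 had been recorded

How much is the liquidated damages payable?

$624,300

First 60 days: 60 × $8,210 = $492,600
Remaining days: (166 − 60) × $9,880 = $1,047,280
Accrued per-day damages: $492,600 + $1,047,280 = $1,539,880
Less amount previously paid: $1,539,880 − $359,700 = $1,180,180
Cap: 20% of $3,121,500 = $624,300
Cap at $624,300: $1,180,180 exceeds the cap → $624,300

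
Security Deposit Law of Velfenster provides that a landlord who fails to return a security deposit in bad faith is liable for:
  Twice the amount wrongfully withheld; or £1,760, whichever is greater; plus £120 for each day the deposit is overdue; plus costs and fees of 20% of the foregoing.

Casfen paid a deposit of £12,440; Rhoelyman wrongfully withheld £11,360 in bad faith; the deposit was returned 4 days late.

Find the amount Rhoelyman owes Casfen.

£27,840

Doubled: 2 × £11,360 = £22,720
Minimum £1,760: £22,720 meets the minimum, no increase.
Late-return penalty: 4 × £120 = £480
Damages plus late penalty: £22,720 + £480 = £23,200
Costs and fees: 20% of £23,200 = £4,640
Total recovery: £23,200 + £4,640 = £27,840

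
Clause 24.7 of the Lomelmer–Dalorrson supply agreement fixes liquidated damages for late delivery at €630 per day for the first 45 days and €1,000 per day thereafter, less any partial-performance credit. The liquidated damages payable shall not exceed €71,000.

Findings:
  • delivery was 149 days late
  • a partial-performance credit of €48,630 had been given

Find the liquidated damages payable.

First 45 days: 45 × €630 = €28,350
Remaining days: (149 − 45) × €1,000 = €104,000
Accrued per-day damages: €28,350 + €104,000 = €132,350
Less partial-performance credit: €132,350 − €48,630 = €83,720
Cap at €71,000: €83,720 exceeds the cap → €71,000

Liquidated damages: €71,000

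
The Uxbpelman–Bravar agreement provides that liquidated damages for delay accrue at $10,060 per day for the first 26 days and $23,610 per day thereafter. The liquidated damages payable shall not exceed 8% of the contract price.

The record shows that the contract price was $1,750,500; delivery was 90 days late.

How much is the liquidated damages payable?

First 26 days: 26 × $10,060 = $261,560
Remaining days: (90 − 26) × $23,610 = $1,511,040
Accrued per-day damages: $261,560 + $1,511,040 = $1,772,600
Cap: 8% of $1,750,500 = $140,040
Cap at $140,040: $1,772,600 exceeds the cap → $140,040

$140,040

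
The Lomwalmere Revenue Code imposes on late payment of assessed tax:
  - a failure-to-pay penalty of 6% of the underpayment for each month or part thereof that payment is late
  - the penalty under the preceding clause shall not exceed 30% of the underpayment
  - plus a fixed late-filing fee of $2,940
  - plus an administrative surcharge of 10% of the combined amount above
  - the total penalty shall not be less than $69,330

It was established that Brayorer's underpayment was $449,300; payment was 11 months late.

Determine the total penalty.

$151,503

Accrued rate: 6% × 11 = 66%, capped at 30% → 30%
Failure-to-pay penalty: 30% of $449,300 = $134,790
Penalty before surcharge: $134,790 + $2,940 = $137,730
Administrative surcharge: 10% of $137,730 = $13,773
Total penalty: $137,730 + $13,773 = $151,503
Minimum $69,330: $151,503 meets the minimum, no increase.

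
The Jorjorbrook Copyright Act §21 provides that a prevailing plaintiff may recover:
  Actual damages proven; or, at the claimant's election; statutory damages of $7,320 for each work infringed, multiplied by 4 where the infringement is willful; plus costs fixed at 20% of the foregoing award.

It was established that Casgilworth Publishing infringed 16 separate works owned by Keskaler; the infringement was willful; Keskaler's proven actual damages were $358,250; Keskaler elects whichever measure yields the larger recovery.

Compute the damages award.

$562,176

Statutory damages: 16 × $7,320 = $117,120
Multiplied by 4: 4 × $117,120 = $468,480
Greater of actual damages ($358,250) or enhanced statutory damages ($468,480): $468,480
Costs: 20% of $468,480 = $93,696
Award plus costs: $468,480 + $93,696 = $562,176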